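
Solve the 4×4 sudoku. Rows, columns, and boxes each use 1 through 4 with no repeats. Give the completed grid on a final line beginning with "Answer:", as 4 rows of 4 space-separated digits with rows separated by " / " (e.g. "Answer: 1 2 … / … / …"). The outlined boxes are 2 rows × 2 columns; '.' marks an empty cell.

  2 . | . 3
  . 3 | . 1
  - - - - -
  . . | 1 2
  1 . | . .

Step 1. [r2c1∈{4}] r2c1's peers cover all but 4. So r2c1=4.
Step 2. [r4c4∈{4}] r4c4's peers cover all but 4, so r4c4=4.
Step 3. [r4c3∈{3}] only 3 remains possible at r4c3 ⇒ r4c3=3.
Step 4. [r1c2∈{1}] only 1 remains possible at r1c2. So r1c2=1.
Step 5. [r4c2∈{2}] nothing but 2 survives at r4c2 ⇒ r4c2=2.
Step 6. [r1c3∈{4}] only 4 remains possible at r1c3. So r1c3=4.
Step 7. [r3c1∈{3}] only 3 remains possible at r3c1, so r3c1=3.
Step 8. [r3c2∈{4}] r3c2 has the single candidate 4, so r3c2=4.
Step 9. [r2c3∈{2}] only 2 remains possible at r2c3. So r2c3=2.

Answer: 2 1 4 3 / 4 3 2 1 / 3 4 1 2 / 1 2 3 4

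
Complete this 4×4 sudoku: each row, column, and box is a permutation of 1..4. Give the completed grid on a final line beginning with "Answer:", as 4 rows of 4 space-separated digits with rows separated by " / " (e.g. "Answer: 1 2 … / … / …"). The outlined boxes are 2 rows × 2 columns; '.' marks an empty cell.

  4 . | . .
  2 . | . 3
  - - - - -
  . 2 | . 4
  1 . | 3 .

Step 1. [r1c4∈{1,2}] r1c4 is the only open cell in col 4 admitting 1, so r1c4=1.
Step 2. [r2c3∈{4}] only 4 remains possible at r2c3. So r2c3=4.
Step 3. [r3c3∈{1}] only 1 remains possible at r3c3 ⇒ r3c3=1.
Step 4. [r4c4∈{2}] r4c4 has the single candidate 2. So r4c4=2.
Step 5. [r1c2∈{3}] r1c2 is down to just 3 ⇒ r1c2=3.
Step 6. [r3c1∈{3}] r3c1 is down to just 3. So r3c1=3.
Step 7. [r2c2∈{1}] r2c2's peers cover all but 1, so r2c2=1.
Step 8. [r1c3∈{2}] only 2 remains possible at r1c3 ⇒ r1c3=2.
Step 9. [r4c2∈{4}] nothing but 4 survives at r4c2 ⇒ r4c2=4.

Answer: 4 3 2 1 / 2 1 4 3 / 3 2 1 4 / 1 4 3 2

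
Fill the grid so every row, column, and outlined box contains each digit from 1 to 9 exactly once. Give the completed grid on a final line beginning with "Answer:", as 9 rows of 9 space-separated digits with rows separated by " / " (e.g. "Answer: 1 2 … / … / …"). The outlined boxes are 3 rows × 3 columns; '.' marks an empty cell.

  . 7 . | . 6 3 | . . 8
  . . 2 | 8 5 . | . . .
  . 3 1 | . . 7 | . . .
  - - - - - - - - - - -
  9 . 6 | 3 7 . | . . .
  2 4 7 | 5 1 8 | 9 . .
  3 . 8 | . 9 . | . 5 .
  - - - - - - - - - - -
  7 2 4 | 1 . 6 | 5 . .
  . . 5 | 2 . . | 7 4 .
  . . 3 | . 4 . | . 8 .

Step 1. [r2c8∈{1,3,6,7,9}] in col 8, 7 fits only at r2c8. So r2c8=7.
Step 2. [r3c9∈{2,4,5,6,9}] r3c9 is the only open cell in col 9 admitting 5 ⇒ r3c9=5.
Step 3. [r8c6∈{9}] nothing but 9 survives at r8c6 ⇒ r8c6=9.
Step 4. [r6c2∈{1}] only 1 remains possible at r6c2 ⇒ r6c2=1.
Step 5. [r2c7∈{1,3,4,6}] 3 has one home in col 7: r2c7 ⇒ r2c7=3.
Step 6. [r6c4∈{4,6}] col 4 places 6 nowhere but r6c4. So r6c4=6.
Step 7. [r3c1∈{4,6,8}] in row 3, 8 fits only at r3c1. So r3c1=8.
Step 8. [r4c7∈{1,2,4,8}] r4c7 is the only open cell in row 4 admitting 8. So r4c7=8.
Step 9. [r1c3∈{9}] r1c3 is down to just 9 ⇒ r1c3=9.
Step 10. [r2c9∈{1,4,6,9}] row 2 places 9 nowhere but r2c9 ⇒ r2c9=9.
Step 11. [r1c4∈{4}] r1c4's peers cover all but 4 ⇒ r1c4=4.
Step 12. [r7c9∈{3}] nothing but 3 survives at r7c9, so r7c9=3.
Step 13. [r2c2∈{6}] r2c2's peers cover all but 6, so r2c2=6.
Step 14. [r3c7∈{2,4,6}] across row 3, 4 lands solely at r3c7, so r3c7=4.
Step 15. [r6c7∈{2}] r6c7's peers cover all but 2. So r6c7=2.
Step 16. [r9c7∈{1,6}] r9c7 is the only open cell in col 7 admitting 6. So r9c7=6.
Step 17. [r8c9∈{1}] only 1 remains possible at r8c9, so r8c9=1.
Step 18. [r4c9∈{4}] r4c9 has the single candidate 4, so r4c9=4.
Step 19. [r1c8∈{1,2}] r1c8 is the only open cell in row 1 admitting 2, so r1c8=2.
Step 20. [r8c5∈{3,8}] across row 8, 3 lands solely at r8c5 ⇒ r8c5=3.
Step 21. [r3c8∈{6}] r3c8 is down to just 6. So r3c8=6.
Step 22. [r9c2∈{9}] only 9 remains possible at r9c2, so r9c2=9.
Step 23. [r9c6∈{5}] r9c6 has the single candidate 5, so r9c6=5.
Step 24. [r4c6∈{2}] r4c6's peers cover all but 2. So r4c6=2.
Step 25. [r3c4∈{9}] r3c4 is down to just 9. So r3c4=9.
Step 26. [r4c8∈{1}] r4c8's peers cover all but 1 ⇒ r4c8=1.
Step 27. [r7c8∈{9}] r7c8's peers cover all but 9 ⇒ r7c8=9.
Step 28. [r6c6∈{4}] r6c6's peers cover all but 4. So r6c6=4.
Step 29. [r4c2∈{5}] only 5 remains possible at r4c2 ⇒ r4c2=5.
Step 30. [r2c1∈{4}] r2c1's peers cover all but 4, so r2c1=4.
Step 31. [r6c9∈{7}] r6c9 is down to just 7 ⇒ r6c9=7.
Step 32. [r8c2∈{8}] r8c2 is down to just 8. So r8c2=8.
Step 33. [r7c5∈{8}] r7c5 has the single candidate 8 ⇒ r7c5=8.
Step 34. [r5c9∈{6}] nothing but 6 survives at r5c9. So r5c9=6.
Step 35. [r8c1∈{6}] nothing but 6 survives at r8c1. So r8c1=6.
Step 36. [r1c1∈{5}] r1c1's peers cover all but 5 ⇒ r1c1=5.
Step 37. [r1c7∈{1}] r1c7 has the single candidate 1, so r1c7=1.
Step 38. [r3c5∈{2}] nothing but 2 survives at r3c5 ⇒ r3c5=2.
Step 39. [r5c8∈{3}] r5c8 has the single candidate 3, so r5c8=3.
Step 40. [r2c6∈{1}] r2c6 is down to just 1, so r2c6=1.
Step 41. [r9c4∈{7}] r9c4 is down to just 7, so r9c4=7.
Step 42. [r9c1∈{1}] nothing but 1 survives at r9c1. So r9c1=1.
Step 43. [r9c9∈{2}] r9c9's peers cover all but 2, so r9c9=2.

Answer: 5 7 9 4 6 3 1 2 8 / 4 6 2 8 5 1 3 7 9 / 8 3 1 9 2 7 4 6 5 / 9 5 6 3 7 2 8 1 4 / 2 4 7 5 1 8 9 3 6 / 3 1 8 6 9 4 2 5 7 / 7 2 4 1 8 6 5 9 3 / 6 8 5 2 3 9 7 4 1 / 1 9 3 7 4 5 6 8 2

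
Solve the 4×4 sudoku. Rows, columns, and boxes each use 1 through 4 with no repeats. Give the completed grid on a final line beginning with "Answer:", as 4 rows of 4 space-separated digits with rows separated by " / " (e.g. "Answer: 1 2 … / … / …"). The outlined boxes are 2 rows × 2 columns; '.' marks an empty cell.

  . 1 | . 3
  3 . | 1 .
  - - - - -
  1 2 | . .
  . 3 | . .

Step 1. [r3c4∈{4}] r3c4 is down to just 4 ⇒ r3c4=4.
Step 2. [r2c4∈{2}] only 2 remains possible at r2c4. So r2c4=2.
Step 3. [r1c1∈{2,4}] across row 1, 2 lands solely at r1c1 ⇒ r1c1=2.
Step 4. [r4c1∈{4}] only 4 remains possible at r4c1 ⇒ r4c1=4.
Step 5. [r3c3∈{3}] r3c3's peers cover all but 3. So r3c3=3.
Step 6. [r4c4∈{1}] nothing but 1 survives at r4c4. So r4c4=1.
Step 7. [r2c2∈{4}] r2c2 has the single candidate 4, so r2c2=4.
Step 8. [r4c3∈{2}] r4c3 is down to just 2. So r4c3=2.
Step 9. [r1c3∈{4}] r1c3's peers cover all but 4. So r1c3=4.

Answer: 2 1 4 3 / 3 4 1 2 / 1 2 3 4 / 4 3 2 1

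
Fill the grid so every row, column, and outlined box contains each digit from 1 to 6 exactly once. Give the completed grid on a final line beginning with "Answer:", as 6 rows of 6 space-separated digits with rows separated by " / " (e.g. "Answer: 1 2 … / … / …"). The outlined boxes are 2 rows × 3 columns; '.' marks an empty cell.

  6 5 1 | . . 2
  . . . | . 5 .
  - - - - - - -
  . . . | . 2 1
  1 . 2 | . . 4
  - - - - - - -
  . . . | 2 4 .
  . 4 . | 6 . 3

Step 1. [r6c3∈{5}] r6c3 is down to just 5, so r6c3=5.
Step 2. [r5c1∈{3}] only 3 remains possible at r5c1 ⇒ r5c1=3.
Step 3. [r1c5∈{3}] r1c5 is down to just 3, so r1c5=3.
Step 4. [r5c3∈{6}] nothing but 6 survives at r5c3. So r5c3=6.
Step 5. [r2c2∈{2,3}] col 2 places 2 nowhere but r2c2. So r2c2=2.
Step 6. [r2c1∈{4}] r2c1 is down to just 4 ⇒ r2c1=4.
Step 7. [r4c4∈{3,5}] r4c4 is the only open cell in row 4 admitting 5. So r4c4=5.
Step 8. [r4c2∈{3,6}] in row 4, 3 fits only at r4c2, so r4c2=3.
Step 9. [r1c4∈{4}] nothing but 4 survives at r1c4. So r1c4=4.
Step 10. [r3c3∈{4}] r3c3 has the single candidate 4. So r3c3=4.
Step 11. [r2c4∈{1}] r2c4 is down to just 1 ⇒ r2c4=1.
Step 12. [r3c4∈{3}] nothing but 3 survives at r3c4 ⇒ r3c4=3.
Step 13. [r5c6∈{5}] only 5 remains possible at r5c6, so r5c6=5.
Step 14. [r6c1∈{2}] nothing but 2 survives at r6c1, so r6c1=2.
Step 15. [r6c5∈{1}] only 1 remains possible at r6c5, so r6c5=1.
Step 16. [r2c3∈{3}] r2c3 is down to just 3. So r2c3=3.
Step 17. [r5c2∈{1}] r5c2's peers cover all but 1 ⇒ r5c2=1.
Step 18. [r3c2∈{6}] r3c2 is down to just 6. So r3c2=6.
Step 19. [r4c5∈{6}] r4c5 is down to just 6, so r4c5=6.
Step 20. [r3c1∈{5}] r3c1 is down to just 5. So r3c1=5.
Step 21. [r2c6∈{6}] r2c6 is down to just 6 ⇒ r2c6=6.

Answer: 6 5 1 4 3 2 / 4 2 3 1 5 6 / 5 6 4 3 2 1 / 1 3 2 5 6 4 / 3 1 6 2 4 5 / 2 4 5 6 1 3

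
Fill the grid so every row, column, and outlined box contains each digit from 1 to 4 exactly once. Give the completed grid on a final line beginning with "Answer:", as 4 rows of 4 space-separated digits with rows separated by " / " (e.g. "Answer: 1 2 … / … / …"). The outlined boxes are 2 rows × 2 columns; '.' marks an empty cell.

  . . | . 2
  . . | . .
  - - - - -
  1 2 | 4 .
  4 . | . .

Step 1. [r1c1∈{3}] r1c1 is down to just 3. So r1c1=3.
Step 2. [r1c3∈{1}] only 1 remains possible at r1c3 ⇒ r1c3=1.
Step 3. [r3c4∈{3}] r3c4 is down to just 3, so r3c4=3.
Step 4. [r1c2∈{4}] only 4 remains possible at r1c2 ⇒ r1c2=4.
Step 5. [r2c1∈{2}] r2c1 is down to just 2. So r2c1=2.
Step 6. [r4c4∈{1}] r4c4 is down to just 1, so r4c4=1.
Step 7. [r2c2∈{1}] r2c2 is down to just 1 ⇒ r2c2=1.
Step 8. [r2c4∈{4}] nothing but 4 survives at r2c4 ⇒ r2c4=4.
Step 9. [r4c3∈{2}] r4c3's peers cover all but 2. So r4c3=2.
Step 10. [r2c3∈{3}] r2c3's peers cover all but 3 ⇒ r2c3=3.
Step 11. [r4c2∈{3}] r4c2 has the single candidate 3. So r4c2=3.

Answer: 3 4 1 2 / 2 1 3 4 / 1 2 4 3 / 4 3 2 1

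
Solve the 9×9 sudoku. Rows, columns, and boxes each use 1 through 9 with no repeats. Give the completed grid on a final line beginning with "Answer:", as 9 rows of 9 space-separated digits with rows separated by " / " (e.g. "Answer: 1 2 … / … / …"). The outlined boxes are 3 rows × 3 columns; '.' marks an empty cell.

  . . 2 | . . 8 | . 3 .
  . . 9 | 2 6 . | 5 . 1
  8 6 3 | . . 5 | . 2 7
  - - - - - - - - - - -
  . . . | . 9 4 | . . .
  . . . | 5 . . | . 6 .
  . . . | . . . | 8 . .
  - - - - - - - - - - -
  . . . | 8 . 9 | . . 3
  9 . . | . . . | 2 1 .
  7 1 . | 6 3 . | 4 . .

Step 1. [r7c5∈{1,2,4,5,7}] row 7 places 1 nowhere but r7c5, so r7c5=1.
Step 2. [r2c1∈{4}] r2c1 has the single candidate 4 ⇒ r2c1=4.
Step 3. [r6c8∈{4,5,7,9}] across col 8, 4 lands solely at r6c8. So r6c8=4.
Step 4. [r8c2∈{3,4,5,8}] across row 8, 3 lands solely at r8c2, so r8c2=3.
Step 5. [r6c6∈{1,2,3,6,7}] in col 6, 6 fits only at r6c6. So r6c6=6.
Step 6. [r5c6∈{1,2,3,7}] 1 has one home in col 6: r5c6 ⇒ r5c6=1.
Step 7. [r2c2∈{7}] nothing but 7 survives at r2c2, so r2c2=7.
Step 8. [r3c7∈{9}] nothing but 9 survives at r3c7, so r3c7=9.
Step 9. [r5c5∈{2,7,8}] 8 has one home in col 5: r5c5. So r5c5=8.
Step 10. [r6c5∈{2,7}] col 5 places 2 nowhere but r6c5. So r6c5=2.
Step 11. [r8c5∈{4,5,7}] in col 5, 5 fits only at r8c5 ⇒ r8c5=5.
Step 12. [r4c7∈{1,3,7}] in col 7, 1 fits only at r4c7, so r4c7=1.
Step 13. [r8c4∈{4,7}] r8c4 is the only open cell in box 8 admitting 4, so r8c4=4.
Step 14. [r1c2∈{5}] only 5 remains possible at r1c2, so r1c2=5.
Step 15. [r6c3∈{1,5,7}] across col 3, 1 lands solely at r6c3 ⇒ r6c3=1.
Step 16. [r6c4∈{3,7}] in row 6, 7 fits only at r6c4 ⇒ r6c4=7.
Step 17. [r9c8∈{5,8,9}] col 8 places 9 nowhere but r9c8. So r9c8=9.
Step 18. [r6c1∈{3,5}] across row 6, 3 lands solely at r6c1 ⇒ r6c1=3.
Step 19. [r5c1∈{2}] only 2 remains possible at r5c1. So r5c1=2.
Step 20. [r6c9∈{5,9}] row 6 places 5 nowhere but r6c9. So r6c9=5.
Step 21. [r9c3∈{5,8}] in row 9, 5 fits only at r9c3 ⇒ r9c3=5.
Step 22. [r7c1∈{6}] nothing but 6 survives at r7c1, so r7c1=6.
Step 23. [r4c8∈{7}] only 7 remains possible at r4c8. So r4c8=7.
Step 24. [r1c9∈{4,6}] in col 9, 4 fits only at r1c9, so r1c9=4.
Step 25. [r8c3∈{8}] nothing but 8 survives at r8c3 ⇒ r8c3=8.
Step 26. [r7c3∈{4}] r7c3 is down to just 4. So r7c3=4.
Step 27. [r1c1∈{1}] only 1 remains possible at r1c1 ⇒ r1c1=1.
Step 28. [r5c2∈{4,9}] across row 5, 4 lands solely at r5c2. So r5c2=4.
Step 29. [r1c7∈{6}] r1c7 has the single candidate 6. So r1c7=6.
Step 30. [r6c2∈{9}] r6c2 has the single candidate 9. So r6c2=9.
Step 31. [r3c5∈{4}] r3c5 is down to just 4, so r3c5=4.
Step 32. [r5c3∈{7}] nothing but 7 survives at r5c3. So r5c3=7.
Step 33. [r3c4∈{1}] only 1 remains possible at r3c4 ⇒ r3c4=1.
Step 34. [r7c8∈{5}] only 5 remains possible at r7c8. So r7c8=5.
Step 35. [r4c9∈{2}] r4c9's peers cover all but 2. So r4c9=2.
Step 36. [r4c2∈{8}] only 8 remains possible at r4c2 ⇒ r4c2=8.
Step 37. [r5c9∈{9}] r5c9's peers cover all but 9 ⇒ r5c9=9.
Step 38. [r9c9∈{8}] r9c9 has the single candidate 8. So r9c9=8.
Step 39. [r1c5∈{7}] r1c5's peers cover all but 7. So r1c5=7.
Step 40. [r7c7∈{7}] nothing but 7 survives at r7c7 ⇒ r7c7=7.
Step 41. [r4c3∈{6}] nothing but 6 survives at r4c3 ⇒ r4c3=6.
Step 42. [r1c4∈{9}] only 9 remains possible at r1c4 ⇒ r1c4=9.
Step 43. [r9c6∈{2}] r9c6 is down to just 2. So r9c6=2.
Step 44. [r4c1∈{5}] only 5 remains possible at r4c1, so r4c1=5.
Step 45. [r2c8∈{8}] r2c8's peers cover all but 8. So r2c8=8.
Step 46. [r5c7∈{3}] nothing but 3 survives at r5c7, so r5c7=3.
Step 47. [r4c4∈{3}] nothing but 3 survives at r4c4. So r4c4=3.
Step 48. [r8c6∈{7}] only 7 remains possible at r8c6 ⇒ r8c6=7.
Step 49. [r2c6∈{3}] r2c6's peers cover all but 3 ⇒ r2c6=3.
Step 50. [r8c9∈{6}] nothing but 6 survives at r8c9 ⇒ r8c9=6.
Step 51. [r7c2∈{2}] only 2 remains possible at r7c2. So r7c2=2.

Answer: 1 5 2 9 7 8 6 3 4 / 4 7 9 2 6 3 5 8 1 / 8 6 3 1 4 5 9 2 7 / 5 8 6 3 9 4 1 7 2 / 2 4 7 5 8 1 3 6 9 / 3 9 1 7 2 6 8 4 5 / 6 2 4 8 1 9 7 5 3 / 9 3 8 4 5 7 2 1 6 / 7 1 5 6 3 2 4 9 8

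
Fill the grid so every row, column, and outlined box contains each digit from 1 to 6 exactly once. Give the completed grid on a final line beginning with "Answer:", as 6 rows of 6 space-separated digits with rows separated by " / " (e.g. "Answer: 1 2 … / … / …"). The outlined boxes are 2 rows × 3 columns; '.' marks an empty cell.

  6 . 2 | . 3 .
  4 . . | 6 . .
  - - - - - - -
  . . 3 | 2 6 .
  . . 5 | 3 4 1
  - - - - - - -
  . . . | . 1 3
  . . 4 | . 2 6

Step 1. [r6c4∈{5}] r6c4 has the single candidate 5 ⇒ r6c4=5.
Step 2. [r2c5∈{5}] nothing but 5 survives at r2c5. So r2c5=5.
Step 3. [r5c1∈{2,5}] across col 1, 5 lands solely at r5c1, so r5c1=5.
Step 4. [r5c2∈{2,6}] across row 5, 2 lands solely at r5c2, so r5c2=2.
Step 5. [r2c2∈{1,3}] across row 2, 3 lands solely at r2c2 ⇒ r2c2=3.
Step 6. [r6c2∈{1}] nothing but 1 survives at r6c2. So r6c2=1.
Step 7. [r1c6∈{4}] nothing but 4 survives at r1c6, so r1c6=4.
Step 8. [r1c2∈{5}] r1c2's peers cover all but 5 ⇒ r1c2=5.
Step 9. [r5c4∈{4}] nothing but 4 survives at r5c4 ⇒ r5c4=4.
Step 10. [r4c2∈{6}] nothing but 6 survives at r4c2 ⇒ r4c2=6.
Step 11. [r3c1∈{1}] r3c1 has the single candidate 1 ⇒ r3c1=1.
Step 12. [r5c3∈{6}] r5c3's peers cover all but 6. So r5c3=6.
Step 13. [r1c4∈{1}] nothing but 1 survives at r1c4. So r1c4=1.
Step 14. [r3c6∈{5}] r3c6 is down to just 5, so r3c6=5.
Step 15. [r2c6∈{2}] r2c6's peers cover all but 2 ⇒ r2c6=2.
Step 16. [r3c2∈{4}] only 4 remains possible at r3c2, so r3c2=4.
Step 17. [r2c3∈{1}] r2c3 is down to just 1. So r2c3=1.
Step 18. [r6c1∈{3}] nothing but 3 survives at r6c1 ⇒ r6c1=3.
Step 19. [r4c1∈{2}] r4c1 is down to just 2, so r4c1=2.

Answer: 6 5 2 1 3 4 / 4 3 1 6 5 2 / 1 4 3 2 6 5 / 2 6 5 3 4 1 / 5 2 6 4 1 3 / 3 1 4 5 2 6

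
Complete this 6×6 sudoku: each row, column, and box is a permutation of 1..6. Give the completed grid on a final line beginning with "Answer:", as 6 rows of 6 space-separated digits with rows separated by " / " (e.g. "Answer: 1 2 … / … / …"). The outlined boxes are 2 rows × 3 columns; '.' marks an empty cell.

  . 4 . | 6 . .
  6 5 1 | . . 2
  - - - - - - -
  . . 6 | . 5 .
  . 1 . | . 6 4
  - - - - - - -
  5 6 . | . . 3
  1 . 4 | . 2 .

Step 1. [r3c2∈{2,3}] col 2 places 2 nowhere but r3c2, so r3c2=2.
Step 2. [r4c1∈{3}] only 3 remains possible at r4c1 ⇒ r4c1=3.
Step 3. [r3c6∈{1}] r3c6 has the single candidate 1. So r3c6=1.
Step 4. [r5c4∈{1,4}] r5c4 is the only open cell in col 4 admitting 1. So r5c4=1.
Step 5. [r1c3∈{2,3}] 3 has one home in col 3: r1c3. So r1c3=3.
Step 6. [r2c4∈{3,4}] in col 4, 4 fits only at r2c4 ⇒ r2c4=4.
Step 7. [r6c6∈{5,6}] row 6 places 6 nowhere but r6c6. So r6c6=6.
Step 8. [r1c1∈{2}] r1c1 is down to just 2, so r1c1=2.
Step 9. [r1c6∈{5}] r1c6 has the single candidate 5. So r1c6=5.
Step 10. [r6c4∈{5}] only 5 remains possible at r6c4. So r6c4=5.
Step 11. [r4c3∈{5}] nothing but 5 survives at r4c3 ⇒ r4c3=5.
Step 12. [r5c3∈{2}] r5c3 has the single candidate 2. So r5c3=2.
Step 13. [r3c4∈{3}] r3c4's peers cover all but 3 ⇒ r3c4=3.
Step 14. [r3c1∈{4}] r3c1 is down to just 4 ⇒ r3c1=4.
Step 15. [r1c5∈{1}] nothing but 1 survives at r1c5. So r1c5=1.
Step 16. [r4c4∈{2}] r4c4 has the single candidate 2 ⇒ r4c4=2.
Step 17. [r5c5∈{4}] r5c5's peers cover all but 4 ⇒ r5c5=4.
Step 18. [r2c5∈{3}] r2c5 has the single candidate 3, so r2c5=3.
Step 19. [r6c2∈{3}] r6c2 has the single candidate 3 ⇒ r6c2=3.

Answer: 2 4 3 6 1 5 / 6 5 1 4 3 2 / 4 2 6 3 5 1 / 3 1 5 2 6 4 / 5 6 2 1 4 3 / 1 3 4 5 2 6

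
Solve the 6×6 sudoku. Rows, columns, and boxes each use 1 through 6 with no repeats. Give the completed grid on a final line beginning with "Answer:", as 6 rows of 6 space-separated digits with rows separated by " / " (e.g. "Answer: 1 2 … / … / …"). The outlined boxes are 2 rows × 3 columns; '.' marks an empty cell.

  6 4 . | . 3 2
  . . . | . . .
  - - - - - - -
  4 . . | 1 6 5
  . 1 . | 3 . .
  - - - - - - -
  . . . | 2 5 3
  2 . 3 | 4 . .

Step 1. [r1c3∈{1,5}] across row 1, 1 lands solely at r1c3, so r1c3=1.
Step 2. [r4c3∈{2,5,6}] row 4 places 6 nowhere but r4c3. So r4c3=6.
Step 3. [r2c3∈{2,5}] in col 3, 5 fits only at r2c3 ⇒ r2c3=5.
Step 4. [r6c6∈{1,6}] across box 6, 6 lands solely at r6c6. So r6c6=6.
Step 5. [r3c2∈{2,3}] r3c2 is the only open cell in row 3 admitting 3. So r3c2=3.
Step 6. [r4c6∈{4}] r4c6's peers cover all but 4, so r4c6=4.
Step 7. [r6c5∈{1}] r6c5 is down to just 1. So r6c5=1.
Step 8. [r5c2∈{6}] r5c2 is down to just 6. So r5c2=6.
Step 9. [r1c4∈{5}] nothing but 5 survives at r1c4. So r1c4=5.
Step 10. [r2c6∈{1}] r2c6's peers cover all but 1, so r2c6=1.
Step 11. [r4c1∈{5}] r4c1 is down to just 5 ⇒ r4c1=5.
Step 12. [r2c2∈{2}] nothing but 2 survives at r2c2. So r2c2=2.
Step 13. [r5c3∈{4}] only 4 remains possible at r5c3, so r5c3=4.
Step 14. [r6c2∈{5}] r6c2 is down to just 5, so r6c2=5.
Step 15. [r4c5∈{2}] only 2 remains possible at r4c5. So r4c5=2.
Step 16. [r2c4∈{6}] r2c4 is down to just 6. So r2c4=6.
Step 17. [r2c1∈{3}] r2c1's peers cover all but 3, so r2c1=3.
Step 18. [r3c3∈{2}] r3c3's peers cover all but 2. So r3c3=2.
Step 19. [r2c5∈{4}] r2c5 is down to just 4. So r2c5=4.
Step 20. [r5c1∈{1}] nothing but 1 survives at r5c1 ⇒ r5c1=1.

Answer: 6 4 1 5 3 2 / 3 2 5 6 4 1 / 4 3 2 1 6 5 / 5 1 6 3 2 4 / 1 6 4 2 5 3 / 2 5 3 4 1 6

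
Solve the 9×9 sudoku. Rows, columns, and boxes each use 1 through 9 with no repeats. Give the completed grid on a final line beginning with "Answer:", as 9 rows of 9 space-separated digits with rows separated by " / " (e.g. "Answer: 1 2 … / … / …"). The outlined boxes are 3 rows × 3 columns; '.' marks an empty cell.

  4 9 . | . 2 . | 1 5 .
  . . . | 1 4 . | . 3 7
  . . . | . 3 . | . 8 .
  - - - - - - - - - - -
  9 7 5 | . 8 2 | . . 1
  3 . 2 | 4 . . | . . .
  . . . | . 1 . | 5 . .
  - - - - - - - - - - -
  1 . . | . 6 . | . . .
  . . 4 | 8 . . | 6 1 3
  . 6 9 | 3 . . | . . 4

Step 1. [r7c4∈{2,5,7,9}] across col 4, 2 lands solely at r7c4. So r7c4=2.
Step 2. [r3c4∈{5,6,7,9}] 5 has one home in col 4: r3c4, so r3c4=5.
Step 3. [r6c4∈{6,7,9}] in col 4, 9 fits only at r6c4. So r6c4=9.
Step 4. [r1c9∈{6}] r1c9 is down to just 6. So r1c9=6.
Step 5. [r8c5∈{5,7,9}] r8c5 is the only open cell in col 5 admitting 9, so r8c5=9.
Step 6. [r7c9∈{5,8,9}] 5 has one home in col 9: r7c9, so r7c9=5.
Step 7. [r1c3∈{3,7,8}] row 1 places 3 nowhere but r1c3. So r1c3=3.
Step 8. [r3c3∈{1,6,7}] col 3 places 1 nowhere but r3c3. So r3c3=1.
Step 9. [r3c2∈{2}] nothing but 2 survives at r3c2. So r3c2=2.
Step 10. [r7c3∈{7,8}] in col 3, 7 fits only at r7c3 ⇒ r7c3=7.
Step 11. [r8c6∈{5,7}] 7 has one home in row 8: r8c6 ⇒ r8c6=7.
Step 12. [r6c8∈{2,4,6,7}] in row 6, 7 fits only at r6c8, so r6c8=7.
Step 13. [r3c9∈{9}] r3c9 has the single candidate 9. So r3c9=9.
Step 14. [r3c6∈{6}] nothing but 6 survives at r3c6, so r3c6=6.
Step 15. [r5c9∈{8}] r5c9's peers cover all but 8, so r5c9=8.
Step 16. [r8c2∈{5}] nothing but 5 survives at r8c2 ⇒ r8c2=5.
Step 17. [r2c2∈{8}] r2c2's peers cover all but 8, so r2c2=8.
Step 18. [r9c1∈{2,8}] across box 7, 8 lands solely at r9c1 ⇒ r9c1=8.
Step 19. [r9c5∈{5}] nothing but 5 survives at r9c5, so r9c5=5.
Step 20. [r5c8∈{6,9}] 6 has one home in row 5: r5c8. So r5c8=6.
Step 21. [r6c1∈{6}] r6c1 has the single candidate 6, so r6c1=6.
Step 22. [r9c8∈{2}] nothing but 2 survives at r9c8, so r9c8=2.
Step 23. [r7c7∈{8,9}] r7c7 is the only open cell in row 7 admitting 8. So r7c7=8.
Step 24. [r3c7∈{4}] only 4 remains possible at r3c7, so r3c7=4.
Step 25. [r2c3∈{6}] r2c3's peers cover all but 6 ⇒ r2c3=6.
Step 26. [r6c2∈{4}] nothing but 4 survives at r6c2 ⇒ r6c2=4.
Step 27. [r6c3∈{8}] r6c3 has the single candidate 8 ⇒ r6c3=8.
Step 28. [r7c8∈{9}] r7c8's peers cover all but 9. So r7c8=9.
Step 29. [r6c6∈{3}] r6c6 is down to just 3, so r6c6=3.
Step 30. [r6c9∈{2}] r6c9's peers cover all but 2, so r6c9=2.
Step 31. [r4c8∈{4}] nothing but 4 survives at r4c8 ⇒ r4c8=4.
Step 32. [r1c6∈{8}] nothing but 8 survives at r1c6, so r1c6=8.
Step 33. [r2c7∈{2}] r2c7's peers cover all but 2. So r2c7=2.
Step 34. [r5c7∈{9}] r5c7 is down to just 9, so r5c7=9.
Step 35. [r2c1∈{5}] r2c1 has the single candidate 5, so r2c1=5.
Step 36. [r5c2∈{1}] r5c2 has the single candidate 1. So r5c2=1.
Step 37. [r7c2∈{3}] r7c2's peers cover all but 3. So r7c2=3.
Step 38. [r1c4∈{7}] only 7 remains possible at r1c4, so r1c4=7.
Step 39. [r5c5∈{7}] r5c5 is down to just 7. So r5c5=7.
Step 40. [r5c6∈{5}] r5c6 has the single candidate 5, so r5c6=5.
Step 41. [r7c6∈{4}] only 4 remains possible at r7c6 ⇒ r7c6=4.
Step 42. [r9c6∈{1}] r9c6 has the single candidate 1 ⇒ r9c6=1.
Step 43. [r2c6∈{9}] only 9 remains possible at r2c6 ⇒ r2c6=9.
Step 44. [r8c1∈{2}] only 2 remains possible at r8c1. So r8c1=2.
Step 45. [r4c4∈{6}] r4c4 is down to just 6, so r4c4=6.
Step 46. [r4c7∈{3}] r4c7 has the single candidate 3. So r4c7=3.
Step 47. [r3c1∈{7}] r3c1 has the single candidate 7 ⇒ r3c1=7.
Step 48. [r9c7∈{7}] r9c7 has the single candidate 7, so r9c7=7.

Answer: 4 9 3 7 2 8 1 5 6 / 5 8 6 1 4 9 2 3 7 / 7 2 1 5 3 6 4 8 9 / 9 7 5 6 8 2 3 4 1 / 3 1 2 4 7 5 9 6 8 / 6 4 8 9 1 3 5 7 2 / 1 3 7 2 6 4 8 9 5 / 2 5 4 8 9 7 6 1 3 / 8 6 9 3 5 1 7 2 4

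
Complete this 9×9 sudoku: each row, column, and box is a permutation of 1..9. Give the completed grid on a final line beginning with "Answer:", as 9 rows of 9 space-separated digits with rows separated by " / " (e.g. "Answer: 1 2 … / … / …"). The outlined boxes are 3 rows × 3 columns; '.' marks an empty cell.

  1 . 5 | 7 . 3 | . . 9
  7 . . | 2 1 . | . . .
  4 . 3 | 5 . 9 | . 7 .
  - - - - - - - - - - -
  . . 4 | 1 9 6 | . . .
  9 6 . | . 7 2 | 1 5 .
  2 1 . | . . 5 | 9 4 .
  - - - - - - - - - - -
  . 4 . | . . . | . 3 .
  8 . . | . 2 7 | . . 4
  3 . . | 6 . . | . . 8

Step 1. [r2c3∈{6,8,9}] across box 1, 6 lands solely at r2c3 ⇒ r2c3=6.
Step 2. [r2c8∈{8}] only 8 remains possible at r2c8. So r2c8=8.
Step 3. [r5c9∈{3}] nothing but 3 survives at r5c9 ⇒ r5c9=3.
Step 4. [r4c8∈{2}] r4c8 is down to just 2, so r4c8=2.
Step 5. [r1c8∈{6}] only 6 remains possible at r1c8, so r1c8=6.
Step 6. [r3c7∈{2}] nothing but 2 survives at r3c7 ⇒ r3c7=2.
Step 7. [r7c9∈{1,2,5,6,7}] in col 9, 2 fits only at r7c9. So r7c9=2.
Step 8. [r9c3∈{1,2,7,9}] r9c3 is the only open cell in col 3 admitting 2, so r9c3=2.
Step 9. [r3c2∈{8}] r3c2 has the single candidate 8. So r3c2=8.
Step 10. [r7c6∈{1,8}] in col 6, 8 fits only at r7c6, so r7c6=8.
Step 11. [r7c3∈{1,7,9}] row 7 places 1 nowhere but r7c3 ⇒ r7c3=1.
Step 12. [r8c3∈{9}] nothing but 9 survives at r8c3, so r8c3=9.
Step 13. [r8c2∈{5}] r8c2's peers cover all but 5. So r8c2=5.
Step 14. [r7c7∈{5,6,7}] across row 7, 7 lands solely at r7c7, so r7c7=7.
Step 15. [r2c6∈{4}] only 4 remains possible at r2c6 ⇒ r2c6=4.
Step 16. [r6c3∈{7,8}] col 3 places 7 nowhere but r6c3 ⇒ r6c3=7.
Step 17. [r6c5∈{3,8}] col 5 places 3 nowhere but r6c5, so r6c5=3.
Step 18. [r9c7∈{5}] only 5 remains possible at r9c7. So r9c7=5.
Step 19. [r8c8∈{1}] r8c8 is down to just 1. So r8c8=1.
Step 20. [r5c3∈{8}] r5c3 is down to just 8 ⇒ r5c3=8.
Step 21. [r8c4∈{3}] only 3 remains possible at r8c4. So r8c4=3.
Step 22. [r6c9∈{6}] r6c9 has the single candidate 6, so r6c9=6.
Step 23. [r9c2∈{7}] only 7 remains possible at r9c2, so r9c2=7.
Step 24. [r9c5∈{4}] nothing but 4 survives at r9c5 ⇒ r9c5=4.
Step 25. [r7c1∈{6}] r7c1 has the single candidate 6, so r7c1=6.
Step 26. [r4c1∈{5}] r4c1 has the single candidate 5 ⇒ r4c1=5.
Step 27. [r8c7∈{6}] r8c7's peers cover all but 6, so r8c7=6.
Step 28. [r3c5∈{6}] r3c5's peers cover all but 6 ⇒ r3c5=6.
Step 29. [r9c6∈{1}] r9c6 has the single candidate 1. So r9c6=1.
Step 30. [r4c9∈{7}] only 7 remains possible at r4c9. So r4c9=7.
Step 31. [r3c9∈{1}] r3c9 has the single candidate 1 ⇒ r3c9=1.
Step 32. [r4c2∈{3}] r4c2 has the single candidate 3, so r4c2=3.
Step 33. [r4c7∈{8}] only 8 remains possible at r4c7. So r4c7=8.
Step 34. [r2c9∈{5}] r2c9 has the single candidate 5 ⇒ r2c9=5.
Step 35. [r9c8∈{9}] r9c8's peers cover all but 9, so r9c8=9.
Step 36. [r7c4∈{9}] r7c4 is down to just 9. So r7c4=9.
Step 37. [r6c4∈{8}] only 8 remains possible at r6c4 ⇒ r6c4=8.
Step 38. [r2c7∈{3}] nothing but 3 survives at r2c7, so r2c7=3.
Step 39. [r1c5∈{8}] r1c5 is down to just 8, so r1c5=8.
Step 40. [r2c2∈{9}] nothing but 9 survives at r2c2 ⇒ r2c2=9.
Step 41. [r1c2∈{2}] only 2 remains possible at r1c2, so r1c2=2.
Step 42. [r7c5∈{5}] only 5 remains possible at r7c5 ⇒ r7c5=5.
Step 43. [r1c7∈{4}] r1c7 is down to just 4 ⇒ r1c7=4.
Step 44. [r5c4∈{4}] only 4 remains possible at r5c4 ⇒ r5c4=4.

Answer: 1 2 5 7 8 3 4 6 9 / 7 9 6 2 1 4 3 8 5 / 4 8 3 5 6 9 2 7 1 / 5 3 4 1 9 6 8 2 7 / 9 6 8 4 7 2 1 5 3 / 2 1 7 8 3 5 9 4 6 / 6 4 1 9 5 8 7 3 2 / 8 5 9 3 2 7 6 1 4 / 3 7 2 6 4 1 5 9 8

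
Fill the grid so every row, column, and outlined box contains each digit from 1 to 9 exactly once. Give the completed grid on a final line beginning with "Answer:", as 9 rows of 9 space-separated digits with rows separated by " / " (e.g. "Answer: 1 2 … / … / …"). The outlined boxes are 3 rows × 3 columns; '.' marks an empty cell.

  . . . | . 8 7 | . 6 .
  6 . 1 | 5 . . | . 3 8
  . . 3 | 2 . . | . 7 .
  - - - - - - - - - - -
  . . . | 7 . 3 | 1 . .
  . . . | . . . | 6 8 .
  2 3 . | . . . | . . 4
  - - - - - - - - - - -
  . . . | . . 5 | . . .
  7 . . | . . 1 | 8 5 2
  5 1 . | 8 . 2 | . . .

Step 1. [r6c8∈{9}] nothing but 9 survives at r6c8. So r6c8=9.
Step 2. [r4c9∈{5}] r4c9's peers cover all but 5. So r4c9=5.
Step 3. [r7c1∈{3,4,8,9}] in col 1, 3 fits only at r7c1. So r7c1=3.
Step 4. [r9c7∈{3,4,7,9}] r9c7 is the only open cell in col 7 admitting 3. So r9c7=3.
Step 5. [r5c5∈{1,2,4,5,9}] r5c5 is the only open cell in row 5 admitting 2. So r5c5=2.
Step 6. [r8c5∈{3,4,6,9}] across col 5, 3 lands solely at r8c5, so r8c5=3.
Step 7. [r9c8∈{4}] nothing but 4 survives at r9c8, so r9c8=4.
Step 8. [r2c2∈{2,4,7,9}] 7 has one home in row 2: r2c2. So r2c2=7.
Step 9. [r2c7∈{2,4,9}] in row 2, 2 fits only at r2c7 ⇒ r2c7=2.
Step 10. [r6c5∈{1,5,6}] across col 5, 5 lands solely at r6c5, so r6c5=5.
Step 11. [r3c5∈{1,4,6,9}] col 5 places 1 nowhere but r3c5 ⇒ r3c5=1.
Step 12. [r3c9∈{9}] r3c9 has the single candidate 9. So r3c9=9.
Step 13. [r7c7∈{7,9}] col 7 places 9 nowhere but r7c7, so r7c7=9.
Step 14. [r5c1∈{1,4,9}] 1 has one home in col 1: r5c1, so r5c1=1.
Step 15. [r6c7∈{7}] r6c7 has the single candidate 7. So r6c7=7.
Step 16. [r5c3∈{4,5,7,9}] in row 5, 7 fits only at r5c3 ⇒ r5c3=7.
Step 17. [r1c3∈{2,4,5,9}] col 3 places 5 nowhere but r1c3, so r1c3=5.
Step 18. [r7c3∈{2,4,6,8}] r7c3 is the only open cell in col 3 admitting 2. So r7c3=2.
Step 19. [r7c2∈{4,6,8}] row 7 places 8 nowhere but r7c2, so r7c2=8.
Step 20. [r3c2∈{4}] only 4 remains possible at r3c2, so r3c2=4.
Step 21. [r4c1∈{4,8,9}] across col 1, 4 lands solely at r4c1. So r4c1=4.
Step 22. [r8c3∈{4,6,9}] r8c3 is the only open cell in col 3 admitting 4 ⇒ r8c3=4.
Step 23. [r4c3∈{6,8,9}] 8 has one home in row 4: r4c3. So r4c3=8.
Step 24. [r6c3∈{6}] r6c3 is down to just 6. So r6c3=6.
Step 25. [r4c2∈{9}] only 9 remains possible at r4c2, so r4c2=9.
Step 26. [r8c4∈{6,9}] across row 8, 9 lands solely at r8c4. So r8c4=9.
Step 27. [r7c4∈{4,6}] 6 has one home in col 4: r7c4, so r7c4=6.
Step 28. [r7c5∈{4,7}] row 7 places 4 nowhere but r7c5 ⇒ r7c5=4.
Step 29. [r2c6∈{4,9}] r2c6 is the only open cell in row 2 admitting 4. So r2c6=4.
Step 30. [r7c9∈{1,7}] row 7 places 7 nowhere but r7c9. So r7c9=7.
Step 31. [r9c3∈{9}] r9c3 is down to just 9, so r9c3=9.
Step 32. [r7c8∈{1}] nothing but 1 survives at r7c8 ⇒ r7c8=1.
Step 33. [r9c5∈{7}] r9c5's peers cover all but 7 ⇒ r9c5=7.
Step 34. [r5c6∈{9}] r5c6 is down to just 9. So r5c6=9.
Step 35. [r2c5∈{9}] only 9 remains possible at r2c5 ⇒ r2c5=9.
Step 36. [r3c1∈{8}] r3c1 has the single candidate 8 ⇒ r3c1=8.
Step 37. [r3c7∈{5}] only 5 remains possible at r3c7 ⇒ r3c7=5.
Step 38. [r1c4∈{3}] nothing but 3 survives at r1c4. So r1c4=3.
Step 39. [r1c2∈{2}] r1c2 has the single candidate 2 ⇒ r1c2=2.
Step 40. [r6c4∈{1}] r6c4 is down to just 1, so r6c4=1.
Step 41. [r1c1∈{9}] r1c1 is down to just 9. So r1c1=9.
Step 42. [r5c9∈{3}] r5c9 is down to just 3 ⇒ r5c9=3.
Step 43. [r4c5∈{6}] r4c5 has the single candidate 6. So r4c5=6.
Step 44. [r4c8∈{2}] only 2 remains possible at r4c8. So r4c8=2.
Step 45. [r6c6∈{8}] r6c6's peers cover all but 8, so r6c6=8.
Step 46. [r5c4∈{4}] r5c4 is down to just 4, so r5c4=4.
Step 47. [r1c9∈{1}] r1c9's peers cover all but 1 ⇒ r1c9=1.
Step 48. [r3c6∈{6}] nothing but 6 survives at r3c6 ⇒ r3c6=6.
Step 49. [r5c2∈{5}] r5c2's peers cover all but 5. So r5c2=5.
Step 50. [r8c2∈{6}] r8c2 is down to just 6, so r8c2=6.
Step 51. [r1c7∈{4}] r1c7 is down to just 4, so r1c7=4.
Step 52. [r9c9∈{6}] r9c9 has the single candidate 6 ⇒ r9c9=6.

Answer: 9 2 5 3 8 7 4 6 1 / 6 7 1 5 9 4 2 3 8 / 8 4 3 2 1 6 5 7 9 / 4 9 8 7 6 3 1 2 5 / 1 5 7 4 2 9 6 8 3 / 2 3 6 1 5 8 7 9 4 / 3 8 2 6 4 5 9 1 7 / 7 6 4 9 3 1 8 5 2 / 5 1 9 8 7 2 3 4 6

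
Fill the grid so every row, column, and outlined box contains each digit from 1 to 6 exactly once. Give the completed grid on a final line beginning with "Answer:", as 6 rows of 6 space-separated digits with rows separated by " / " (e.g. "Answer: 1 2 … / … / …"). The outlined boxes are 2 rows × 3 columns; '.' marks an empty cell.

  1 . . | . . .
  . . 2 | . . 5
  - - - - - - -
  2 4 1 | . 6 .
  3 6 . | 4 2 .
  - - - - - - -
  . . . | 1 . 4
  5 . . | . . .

Step 1. [r6c5∈{3}] nothing but 3 survives at r6c5, so r6c5=3.
Step 2. [r2c2∈{3}] r2c2 has the single candidate 3. So r2c2=3.
Step 3. [r2c4∈{6}] only 6 remains possible at r2c4 ⇒ r2c4=6.
Step 4. [r1c3∈{4,5,6}] across row 1, 6 lands solely at r1c3. So r1c3=6.
Step 5. [r6c4∈{2}] nothing but 2 survives at r6c4. So r6c4=2.
Step 6. [r3c6∈{3}] nothing but 3 survives at r3c6, so r3c6=3.
Step 7. [r2c1∈{4}] r2c1 is down to just 4 ⇒ r2c1=4.
Step 8. [r5c1∈{6}] only 6 remains possible at r5c1 ⇒ r5c1=6.
Step 9. [r6c3∈{4}] r6c3 has the single candidate 4 ⇒ r6c3=4.
Step 10. [r4c6∈{1}] r4c6's peers cover all but 1. So r4c6=1.
Step 11. [r4c3∈{5}] r4c3's peers cover all but 5. So r4c3=5.
Step 12. [r5c5∈{5}] r5c5 has the single candidate 5. So r5c5=5.
Step 13. [r1c5∈{4}] only 4 remains possible at r1c5 ⇒ r1c5=4.
Step 14. [r6c6∈{6}] nothing but 6 survives at r6c6. So r6c6=6.
Step 15. [r1c6∈{2}] nothing but 2 survives at r1c6 ⇒ r1c6=2.
Step 16. [r3c4∈{5}] r3c4 is down to just 5 ⇒ r3c4=5.
Step 17. [r1c4∈{3}] only 3 remains possible at r1c4 ⇒ r1c4=3.
Step 18. [r5c3∈{3}] r5c3 has the single candidate 3 ⇒ r5c3=3.
Step 19. [r6c2∈{1}] r6c2's peers cover all but 1. So r6c2=1.
Step 20. [r1c2∈{5}] nothing but 5 survives at r1c2 ⇒ r1c2=5.
Step 21. [r2c5∈{1}] r2c5's peers cover all but 1. So r2c5=1.
Step 22. [r5c2∈{2}] nothing but 2 survives at r5c2 ⇒ r5c2=2.

Answer: 1 5 6 3 4 2 / 4 3 2 6 1 5 / 2 4 1 5 6 3 / 3 6 5 4 2 1 / 6 2 3 1 5 4 / 5 1 4 2 3 6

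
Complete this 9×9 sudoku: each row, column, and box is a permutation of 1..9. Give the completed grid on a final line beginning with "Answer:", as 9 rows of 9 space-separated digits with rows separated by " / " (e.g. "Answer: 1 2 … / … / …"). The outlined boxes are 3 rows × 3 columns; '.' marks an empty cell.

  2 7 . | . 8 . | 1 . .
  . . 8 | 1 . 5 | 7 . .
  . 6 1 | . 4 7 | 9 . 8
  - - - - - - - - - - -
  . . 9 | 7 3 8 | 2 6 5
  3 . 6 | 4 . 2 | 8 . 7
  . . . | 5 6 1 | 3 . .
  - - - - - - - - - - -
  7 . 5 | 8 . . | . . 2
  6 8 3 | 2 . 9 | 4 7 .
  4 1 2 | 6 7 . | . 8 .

Step 1. [r1c3∈{4}] nothing but 4 survives at r1c3. So r1c3=4.
Step 2. [r9c9∈{3,9}] r9c9 is the only open cell in row 9 admitting 9 ⇒ r9c9=9.
Step 3. [r7c8∈{1,3}] 3 has one home in box 9: r7c8 ⇒ r7c8=3.
Step 4. [r6c9∈{4}] nothing but 4 survives at r6c9 ⇒ r6c9=4.
Step 5. [r1c4∈{3,9}] across row 1, 9 lands solely at r1c4. So r1c4=9.
Step 6. [r2c9∈{3,6}] 6 has one home in row 2: r2c9, so r2c9=6.
Step 7. [r3c8∈{2,5}] in row 3, 2 fits only at r3c8 ⇒ r3c8=2.
Step 8. [r6c8∈{9}] r6c8 is down to just 9, so r6c8=9.
Step 9. [r2c1∈{9}] only 9 remains possible at r2c1 ⇒ r2c1=9.
Step 10. [r3c4∈{3}] r3c4 has the single candidate 3. So r3c4=3.
Step 11. [r8c5∈{1,5}] in row 8, 5 fits only at r8c5, so r8c5=5.
Step 12. [r7c7∈{6}] r7c7 is down to just 6. So r7c7=6.
Step 13. [r6c1∈{8}] nothing but 8 survives at r6c1 ⇒ r6c1=8.
Step 14. [r2c8∈{4}] r2c8 is down to just 4, so r2c8=4.
Step 15. [r5c8∈{1}] only 1 remains possible at r5c8. So r5c8=1.
Step 16. [r4c1∈{1}] r4c1 has the single candidate 1 ⇒ r4c1=1.
Step 17. [r7c2∈{9}] r7c2's peers cover all but 9. So r7c2=9.
Step 18. [r9c6∈{3}] r9c6 has the single candidate 3, so r9c6=3.
Step 19. [r1c9∈{3}] nothing but 3 survives at r1c9. So r1c9=3.
Step 20. [r6c3∈{7}] r6c3 has the single candidate 7 ⇒ r6c3=7.
Step 21. [r7c6∈{4}] r7c6's peers cover all but 4, so r7c6=4.
Step 22. [r4c2∈{4}] r4c2's peers cover all but 4 ⇒ r4c2=4.
Step 23. [r2c5∈{2}] r2c5 is down to just 2. So r2c5=2.
Step 24. [r5c2∈{5}] r5c2 is down to just 5, so r5c2=5.
Step 25. [r3c1∈{5}] nothing but 5 survives at r3c1. So r3c1=5.
Step 26. [r7c5∈{1}] r7c5 is down to just 1 ⇒ r7c5=1.
Step 27. [r9c7∈{5}] r9c7 is down to just 5, so r9c7=5.
Step 28. [r8c9∈{1}] r8c9's peers cover all but 1 ⇒ r8c9=1.
Step 29. [r6c2∈{2}] nothing but 2 survives at r6c2, so r6c2=2.
Step 30. [r1c6∈{6}] only 6 remains possible at r1c6, so r1c6=6.
Step 31. [r2c2∈{3}] r2c2 is down to just 3, so r2c2=3.
Step 32. [r1c8∈{5}] nothing but 5 survives at r1c8, so r1c8=5.
Step 33. [r5c5∈{9}] only 9 remains possible at r5c5 ⇒ r5c5=9.

Answer: 2 7 4 9 8 6 1 5 3 / 9 3 8 1 2 5 7 4 6 / 5 6 1 3 4 7 9 2 8 / 1 4 9 7 3 8 2 6 5 / 3 5 6 4 9 2 8 1 7 / 8 2 7 5 6 1 3 9 4 / 7 9 5 8 1 4 6 3 2 / 6 8 3 2 5 9 4 7 1 / 4 1 2 6 7 3 5 8 9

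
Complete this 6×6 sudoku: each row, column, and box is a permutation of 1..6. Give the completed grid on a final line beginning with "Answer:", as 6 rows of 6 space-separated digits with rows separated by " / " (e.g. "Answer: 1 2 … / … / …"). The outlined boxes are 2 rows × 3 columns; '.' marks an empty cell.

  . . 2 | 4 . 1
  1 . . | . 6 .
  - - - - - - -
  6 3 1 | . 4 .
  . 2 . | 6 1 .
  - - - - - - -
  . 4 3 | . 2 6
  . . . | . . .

Step 1. [r2c2∈{5}] only 5 remains possible at r2c2 ⇒ r2c2=5.
Step 2. [r5c1∈{5}] nothing but 5 survives at r5c1. So r5c1=5.
Step 3. [r4c6∈{3,5}] row 4 places 3 nowhere but r4c6. So r4c6=3.
Step 4. [r2c4∈{2,3}] 3 has one home in row 2: r2c4 ⇒ r2c4=3.
Step 5. [r3c4∈{2,5}] 2 has one home in col 4: r3c4. So r3c4=2.
Step 6. [r6c4∈{1,5}] across col 4, 5 lands solely at r6c4. So r6c4=5.
Step 7. [r4c1∈{4}] nothing but 4 survives at r4c1 ⇒ r4c1=4.
Step 8. [r6c3∈{6}] r6c3's peers cover all but 6 ⇒ r6c3=6.
Step 9. [r6c5∈{3}] r6c5's peers cover all but 3, so r6c5=3.
Step 10. [r1c1∈{3}] r1c1 has the single candidate 3. So r1c1=3.
Step 11. [r4c3∈{5}] r4c3 is down to just 5, so r4c3=5.
Step 12. [r6c6∈{4}] only 4 remains possible at r6c6 ⇒ r6c6=4.
Step 13. [r2c6∈{2}] r2c6's peers cover all but 2, so r2c6=2.
Step 14. [r3c6∈{5}] r3c6 is down to just 5, so r3c6=5.
Step 15. [r5c4∈{1}] r5c4 has the single candidate 1. So r5c4=1.
Step 16. [r6c1∈{2}] r6c1 is down to just 2, so r6c1=2.
Step 17. [r6c2∈{1}] nothing but 1 survives at r6c2, so r6c2=1.
Step 18. [r1c5∈{5}] r1c5 is down to just 5 ⇒ r1c5=5.
Step 19. [r1c2∈{6}] nothing but 6 survives at r1c2, so r1c2=6.
Step 20. [r2c3∈{4}] r2c3 has the single candidate 4. So r2c3=4.

Answer: 3 6 2 4 5 1 / 1 5 4 3 6 2 / 6 3 1 2 4 5 / 4 2 5 6 1 3 / 5 4 3 1 2 6 / 2 1 6 5 3 4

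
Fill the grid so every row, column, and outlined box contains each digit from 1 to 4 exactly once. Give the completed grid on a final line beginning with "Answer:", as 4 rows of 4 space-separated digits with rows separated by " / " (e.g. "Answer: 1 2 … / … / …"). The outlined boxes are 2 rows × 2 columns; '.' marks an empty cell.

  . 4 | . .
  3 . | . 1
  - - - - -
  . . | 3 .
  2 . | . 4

Step 1. [r1c3∈{2}] r1c3's peers cover all but 2 ⇒ r1c3=2.
Step 2. [r3c2∈{1}] only 1 remains possible at r3c2. So r3c2=1.
Step 3. [r1c4∈{3}] only 3 remains possible at r1c4 ⇒ r1c4=3.
Step 4. [r3c1∈{4}] r3c1 is down to just 4, so r3c1=4.
Step 5. [r4c2∈{3}] r4c2 has the single candidate 3 ⇒ r4c2=3.
Step 6. [r3c4∈{2}] r3c4 is down to just 2 ⇒ r3c4=2.
Step 7. [r2c2∈{2}] r2c2 has the single candidate 2, so r2c2=2.
Step 8. [r2c3∈{4}] nothing but 4 survives at r2c3 ⇒ r2c3=4.
Step 9. [r4c3∈{1}] r4c3 is down to just 1. So r4c3=1.
Step 10. [r1c1∈{1}] only 1 remains possible at r1c1 ⇒ r1c1=1.

Answer: 1 4 2 3 / 3 2 4 1 / 4 1 3 2 / 2 3 1 4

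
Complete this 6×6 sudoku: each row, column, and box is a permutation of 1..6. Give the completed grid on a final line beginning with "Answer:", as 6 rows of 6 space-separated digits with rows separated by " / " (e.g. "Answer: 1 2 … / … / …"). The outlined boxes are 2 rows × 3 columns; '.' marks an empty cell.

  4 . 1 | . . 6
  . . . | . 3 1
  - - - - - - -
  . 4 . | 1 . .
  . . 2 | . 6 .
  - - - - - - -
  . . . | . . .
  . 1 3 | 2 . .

Step 1. [r5c4∈{3,4,5,6}] 6 has one home in col 4: r5c4, so r5c4=6.
Step 2. [r4c4∈{3,4,5}] in col 4, 3 fits only at r4c4. So r4c4=3.
Step 3. [r4c2∈{5}] r4c2's peers cover all but 5. So r4c2=5.
Step 4. [r5c3∈{4,5}] across col 3, 4 lands solely at r5c3. So r5c3=4.
Step 5. [r2c2∈{2,6}] r2c2 is the only open cell in col 2 admitting 6, so r2c2=6.
Step 6. [r1c5∈{2,5}] in box 2, 2 fits only at r1c5. So r1c5=2.
Step 7. [r3c5∈{5}] nothing but 5 survives at r3c5 ⇒ r3c5=5.
Step 8. [r2c3∈{5}] r2c3's peers cover all but 5, so r2c3=5.
Step 9. [r6c1∈{5,6}] 6 has one home in row 6: r6c1. So r6c1=6.
Step 10. [r5c1∈{2,5}] 5 has one home in col 1: r5c1 ⇒ r5c1=5.
Step 11. [r4c6∈{4}] r4c6 has the single candidate 4, so r4c6=4.
Step 12. [r2c4∈{4}] r2c4 has the single candidate 4. So r2c4=4.
Step 13. [r3c3∈{6}] nothing but 6 survives at r3c3, so r3c3=6.
Step 14. [r6c5∈{4}] only 4 remains possible at r6c5. So r6c5=4.
Step 15. [r3c6∈{2}] only 2 remains possible at r3c6. So r3c6=2.
Step 16. [r6c6∈{5}] r6c6 is down to just 5. So r6c6=5.
Step 17. [r5c6∈{3}] r5c6 has the single candidate 3 ⇒ r5c6=3.
Step 18. [r5c2∈{2}] nothing but 2 survives at r5c2 ⇒ r5c2=2.
Step 19. [r1c4∈{5}] nothing but 5 survives at r1c4 ⇒ r1c4=5.
Step 20. [r2c1∈{2}] r2c1's peers cover all but 2. So r2c1=2.
Step 21. [r3c1∈{3}] nothing but 3 survives at r3c1, so r3c1=3.
Step 22. [r4c1∈{1}] r4c1 has the single candidate 1 ⇒ r4c1=1.
Step 23. [r1c2∈{3}] only 3 remains possible at r1c2 ⇒ r1c2=3.
Step 24. [r5c5∈{1}] r5c5's peers cover all but 1. So r5c5=1.

Answer: 4 3 1 5 2 6 / 2 6 5 4 3 1 / 3 4 6 1 5 2 / 1 5 2 3 6 4 / 5 2 4 6 1 3 / 6 1 3 2 4 5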